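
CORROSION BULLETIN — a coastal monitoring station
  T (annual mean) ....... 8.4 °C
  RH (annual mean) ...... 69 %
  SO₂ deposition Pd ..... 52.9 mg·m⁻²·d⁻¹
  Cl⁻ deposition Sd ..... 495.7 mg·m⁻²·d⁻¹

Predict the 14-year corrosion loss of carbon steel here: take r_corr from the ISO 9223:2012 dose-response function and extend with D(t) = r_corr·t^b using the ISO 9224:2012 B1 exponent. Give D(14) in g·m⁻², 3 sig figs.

D(14) = 3.40e+03 g·m⁻²

carbon steel: T≤10 °C ⇒ hinge +0.150·(8.4−10) = -0.2400
  SO₂ term: 1.77·52.9^0.52·exp(0.02·69-0.2400) = 43.58
  Sd branch = 0.102·Sd^0.62·e^(0.033·RH+0.04·T) = 65.23 μm/a
  sum: 43.58 + 65.23 → r_corr = 108.8 μm/a
ISO 9224: D(t) = r_corr · t^b with b = 0.523 (carbon steel, B1)
  D(14) = 108.8 × 14^0.523 = 108.8 × 3.976 = 432.6 μm
  Mass loss = 432.6 μm × 7.85 g/cm³ = 3396 g·m⁻²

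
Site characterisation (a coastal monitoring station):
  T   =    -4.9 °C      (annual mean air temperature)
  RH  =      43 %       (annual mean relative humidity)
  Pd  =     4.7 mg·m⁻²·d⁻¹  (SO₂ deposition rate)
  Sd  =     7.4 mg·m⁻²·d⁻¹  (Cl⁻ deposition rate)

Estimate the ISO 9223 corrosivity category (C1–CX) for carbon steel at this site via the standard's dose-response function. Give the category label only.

carbon steel: T≤10 °C ⇒ hinge +0.150·(-4.9−10) = -2.2350
  Pd branch = 1.77·Pd^0.52·e^(0.02·RH+f) = 1.001 μm/a
  Sd branch = 0.102·Sd^0.62·e^(0.033·RH+0.04·T) = 1.199 μm/a
  r_corr = 1.001 + 1.199 = 2.199 μm/a
Category bounds: 1.3…25 μm/a bracket r_corr ⇒ C2

C2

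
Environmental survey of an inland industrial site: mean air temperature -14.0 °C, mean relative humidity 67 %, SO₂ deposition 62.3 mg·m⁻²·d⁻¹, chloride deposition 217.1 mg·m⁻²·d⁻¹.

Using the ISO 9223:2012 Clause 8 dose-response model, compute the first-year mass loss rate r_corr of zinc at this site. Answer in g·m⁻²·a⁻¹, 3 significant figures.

zinc: temperature factor f = +0.038·(-24.0) = -0.9120
  Pd branch = 0.0129·Pd^0.44·e^(0.046·RH+f) = 0.696 μm/a
  Sd branch = 0.0175·Sd^0.57·e^(0.008·RH+0.085·T) = 0.1954 μm/a
  r_corr = 0.696 + 0.1954 = 0.8914 μm/a
Convert to mass loss: 0.8914 μm/a × 7.14 g/cm³ = 6.364 g·m⁻²·a⁻¹

r_corr = 6.36 g·m⁻²·a⁻¹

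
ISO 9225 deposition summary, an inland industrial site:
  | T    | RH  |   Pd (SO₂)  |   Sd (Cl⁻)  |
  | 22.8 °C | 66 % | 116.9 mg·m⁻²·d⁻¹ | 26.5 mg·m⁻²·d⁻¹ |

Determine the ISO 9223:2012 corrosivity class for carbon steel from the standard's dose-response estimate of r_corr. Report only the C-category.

C4

carbon steel: T>10 °C ⇒ hinge -0.054·(22.8−10) = -0.6912
  sulphur-dioxide contribution → 39.47 μm/a
  chloride contribution → 17.1 μm/a
  total first-year rate 56.57 μm/a
ISO 9223 Table 2 (carbon steel): 50 < 56.6 ≤ 80 μm/a ⇒ C4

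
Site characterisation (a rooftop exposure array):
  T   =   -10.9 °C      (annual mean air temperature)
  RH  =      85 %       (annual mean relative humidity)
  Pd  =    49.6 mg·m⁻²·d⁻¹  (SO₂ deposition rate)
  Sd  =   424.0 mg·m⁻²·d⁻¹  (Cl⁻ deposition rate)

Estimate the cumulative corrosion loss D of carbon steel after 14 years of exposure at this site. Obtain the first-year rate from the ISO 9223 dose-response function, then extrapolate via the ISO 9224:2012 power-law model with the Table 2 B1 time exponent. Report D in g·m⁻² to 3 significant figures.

carbon steel: temperature factor f = +0.150·(-20.9) = -3.1350
  sulphur-dioxide contribution → 3.209 μm/a
  chloride contribution → 46.39 μm/a
  ⇒ r_corr(carbon steel) = 49.6 μm/a
ISO 9224: D(t) = r_corr · t^b with b = 0.523 (carbon steel, B1)
  D(14) = 49.6 × 14^0.523 = 49.6 × 3.976 = 197.2 μm
  Mass loss = 197.2 μm × 7.85 g/cm³ = 1548 g·m⁻²

D(14) = 1.55e+03 g·m⁻²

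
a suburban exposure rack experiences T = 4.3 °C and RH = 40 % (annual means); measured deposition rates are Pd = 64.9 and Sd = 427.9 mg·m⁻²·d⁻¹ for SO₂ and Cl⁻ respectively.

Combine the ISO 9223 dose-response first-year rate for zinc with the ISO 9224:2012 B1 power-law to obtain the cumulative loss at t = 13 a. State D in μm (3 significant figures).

zinc: f(T) = +0.038·(T−10) [T≤10 °C] = -0.2166
  SO₂ term: 0.0129·64.9^0.44·exp(0.046·40-0.2166) = 0.4102
  Sd branch = 0.0175·Sd^0.57·e^(0.008·RH+0.085·T) = 1.098 μm/a
  sum: 0.4102 + 1.098 → r_corr = 1.508 μm/a
Power-law: D(13) = r_corr · 13^0.813
  D(13) = 1.508 × 13^0.813 = 1.508 × 8.047 = 12.14 μm

D(13) = 12.1 μm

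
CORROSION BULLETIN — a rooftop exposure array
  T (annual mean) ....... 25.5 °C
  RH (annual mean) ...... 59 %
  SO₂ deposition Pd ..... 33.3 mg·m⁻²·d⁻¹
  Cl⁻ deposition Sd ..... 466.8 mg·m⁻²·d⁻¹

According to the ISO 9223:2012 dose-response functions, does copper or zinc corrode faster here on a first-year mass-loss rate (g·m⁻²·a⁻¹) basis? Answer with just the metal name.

zinc

copper: temperature factor f = -0.080·(15.5) = -1.2400
  Pd branch = 0.0053·Pd^0.26·e^(0.059·RH+f) = 0.124 μm/a
  Sd branch = 0.01025·Sd^0.27·e^(0.036·RH+0.049·T) = 1.572 μm/a
  sum: 0.124 + 1.572 → r_corr = 1.696 μm/a
  mass loss = 1.696 μm/a × 8.96 g/cm³ = 15.2 g·m⁻²·a⁻¹
zinc: T>10 °C ⇒ hinge -0.071·(25.5−10) = -1.1005
  Pd branch = 0.0129·Pd^0.44·e^(0.046·RH+f) = 0.3028 μm/a
  Cl⁻ term: 0.0175·466.8^0.57·exp(0.008·59+0.085·25.5) = 8.143
  r_corr = 0.3028 + 8.143 = 8.445 μm/a
  mass loss = 8.445 μm/a × 7.14 g/cm³ = 60.3 g·m⁻²·a⁻¹
Ordering by g·m⁻²·a⁻¹: zinc (60.3) > copper (15.2)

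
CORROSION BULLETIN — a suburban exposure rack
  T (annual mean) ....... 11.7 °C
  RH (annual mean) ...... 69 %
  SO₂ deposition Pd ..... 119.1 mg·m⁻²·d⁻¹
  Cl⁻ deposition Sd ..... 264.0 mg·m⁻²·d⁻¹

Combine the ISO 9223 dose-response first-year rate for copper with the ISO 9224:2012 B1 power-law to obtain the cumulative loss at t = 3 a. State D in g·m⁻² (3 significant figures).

D(3) = 35.8 g·m⁻²

copper: temperature factor f = -0.080·(1.7) = -0.1360
  Pd branch = 0.0053·Pd^0.26·e^(0.059·RH+f) = 0.9396 μm/a
  Cl⁻ term: 0.01025·264.0^0.27·exp(0.036·69+0.049·11.7) = 0.9825
  sum: 0.9396 + 0.9825 → r_corr = 1.922 μm/a
ISO 9224: D(t) = r_corr · t^b with b = 0.667 (copper, B1)
  D(3) = 1.922 × 3^0.667 = 1.922 × 2.081 = 4 μm
  Mass loss = 4 μm × 8.96 g/cm³ = 35.84 g·m⁻²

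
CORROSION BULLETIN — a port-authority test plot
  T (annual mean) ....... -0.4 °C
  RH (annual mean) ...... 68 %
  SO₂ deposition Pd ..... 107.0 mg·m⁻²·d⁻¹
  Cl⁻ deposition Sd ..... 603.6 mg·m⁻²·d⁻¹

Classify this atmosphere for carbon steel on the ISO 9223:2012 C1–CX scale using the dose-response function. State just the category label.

carbon steel: temperature factor f = +0.150·(-10.4) = -1.5600
  sulphur-dioxide contribution → 16.46 μm/a
  chloride contribution → 50.15 μm/a
  ⇒ r_corr(carbon steel) = 66.61 μm/a
ISO 9223 Table 2 (carbon steel): 50 < 66.6 ≤ 80 μm/a ⇒ C4

C4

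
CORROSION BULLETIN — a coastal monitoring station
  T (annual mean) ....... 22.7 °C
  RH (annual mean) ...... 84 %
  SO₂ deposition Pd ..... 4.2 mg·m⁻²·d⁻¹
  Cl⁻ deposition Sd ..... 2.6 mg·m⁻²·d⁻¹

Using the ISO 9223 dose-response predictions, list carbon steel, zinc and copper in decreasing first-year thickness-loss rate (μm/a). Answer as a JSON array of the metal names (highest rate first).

["carbon steel", "copper", "zinc"]

carbon steel: f(T) = -0.054·(T−10) [T>10 °C] = -0.6858
  Pd branch = 1.77·Pd^0.52·e^(0.02·RH+f) = 10.09 μm/a
  Cl⁻ term: 0.102·2.6^0.62·exp(0.033·84+0.04·22.7) = 7.313
  r_corr = 10.09 + 7.313 = 17.4 μm/a
zinc: T>10 °C ⇒ hinge -0.071·(22.7−10) = -0.9017
  SO₂ term: 0.0129·4.2^0.44·exp(0.046·84-0.9017) = 0.4692
  Cl⁻ term: 0.0175·2.6^0.57·exp(0.008·84+0.085·22.7) = 0.4068
  sum: 0.4692 + 0.4068 → r_corr = 0.876 μm/a
copper: T>10 °C ⇒ hinge -0.080·(22.7−10) = -1.0160
  Pd branch = 0.0053·Pd^0.26·e^(0.059·RH+f) = 0.3958 μm/a
  Cl⁻ term: 0.01025·2.6^0.27·exp(0.036·84+0.049·22.7) = 0.8301
  r_corr = 0.3958 + 0.8301 = 1.226 μm/a
Ordering by μm/a: carbon steel (17.4) > copper (1.23) > zinc (0.876)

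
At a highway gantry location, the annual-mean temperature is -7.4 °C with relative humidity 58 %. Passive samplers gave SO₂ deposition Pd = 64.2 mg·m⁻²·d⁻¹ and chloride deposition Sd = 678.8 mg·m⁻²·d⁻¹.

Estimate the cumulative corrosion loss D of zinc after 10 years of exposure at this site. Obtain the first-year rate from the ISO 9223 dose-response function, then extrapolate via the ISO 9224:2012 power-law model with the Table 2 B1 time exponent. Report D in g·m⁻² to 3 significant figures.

D(10) = 56.1 g·m⁻²

zinc: temperature factor f = +0.038·(-17.4) = -0.6612
  sulphur-dioxide contribution → 0.599 μm/a
  chloride contribution → 0.6102 μm/a
  total first-year rate 1.209 μm/a
Power-law: D(10) = r_corr · 10^0.813
  D(10) = 1.209 × 10^0.813 = 1.209 × 6.501 = 7.862 μm
  Mass loss = 7.862 μm × 7.14 g/cm³ = 56.13 g·m⁻²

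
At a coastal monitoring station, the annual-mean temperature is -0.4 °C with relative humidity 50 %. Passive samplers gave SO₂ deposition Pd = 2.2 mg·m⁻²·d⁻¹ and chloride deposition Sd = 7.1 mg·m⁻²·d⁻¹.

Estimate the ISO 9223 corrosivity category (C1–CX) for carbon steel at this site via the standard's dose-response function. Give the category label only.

C2

carbon steel: T≤10 °C ⇒ hinge +0.150·(-0.4−10) = -1.5600
  SO₂ term: 1.77·2.2^0.52·exp(0.02·50-1.5600) = 1.523
  Cl⁻ term: 0.102·7.1^0.62·exp(0.033·50+0.04·-0.4) = 1.762
  r_corr = 1.523 + 1.762 = 3.285 μm/a
ISO 9223 Table 2 (carbon steel): 1.3 < 3.29 ≤ 25 μm/a ⇒ C2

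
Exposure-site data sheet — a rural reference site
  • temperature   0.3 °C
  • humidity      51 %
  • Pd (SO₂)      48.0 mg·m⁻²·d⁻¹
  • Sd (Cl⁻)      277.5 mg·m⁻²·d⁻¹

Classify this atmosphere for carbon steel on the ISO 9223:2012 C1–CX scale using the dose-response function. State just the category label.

carbon steel: T≤10 °C ⇒ hinge +0.150·(0.3−10) = -1.4550
  sulphur-dioxide contribution → 8.576 μm/a
  chloride contribution → 18.18 μm/a
  total first-year rate 26.75 μm/a
Category bounds: 25…50 μm/a bracket r_corr ⇒ C3

C3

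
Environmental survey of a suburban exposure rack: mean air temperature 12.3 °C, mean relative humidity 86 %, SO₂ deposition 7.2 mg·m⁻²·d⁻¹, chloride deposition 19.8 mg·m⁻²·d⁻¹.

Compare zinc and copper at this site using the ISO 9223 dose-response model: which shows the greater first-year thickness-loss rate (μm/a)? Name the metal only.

copper

zinc: temperature factor f = -0.071·(2.3) = -0.1633
  Pd branch = 0.0129·Pd^0.44·e^(0.046·RH+f) = 1.364 μm/a
  Sd branch = 0.0175·Sd^0.57·e^(0.008·RH+0.085·T) = 0.5432 μm/a
  sum: 1.364 + 0.5432 → r_corr = 1.908 μm/a
copper: temperature factor f = -0.080·(2.3) = -0.1840
  SO₂ term: 0.0053·7.2^0.26·exp(0.059·86-0.1840) = 1.177
  Cl⁻ term: 0.01025·19.8^0.27·exp(0.036·86+0.049·12.3) = 0.9271
  sum: 1.177 + 0.9271 → r_corr = 2.104 μm/a
Ordering by μm/a: copper (2.1) > zinc (1.91)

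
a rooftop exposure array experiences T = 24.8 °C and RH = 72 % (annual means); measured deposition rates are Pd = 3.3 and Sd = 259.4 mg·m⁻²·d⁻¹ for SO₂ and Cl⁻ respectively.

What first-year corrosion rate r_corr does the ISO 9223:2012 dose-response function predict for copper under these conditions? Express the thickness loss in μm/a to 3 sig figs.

r_corr = 2.22 μm/a

copper: temperature factor f = -0.080·(14.8) = -1.1840
  sulphur-dioxide contribution → 0.1548 μm/a
  chloride contribution → 2.07 μm/a
  total first-year rate 2.225 μm/a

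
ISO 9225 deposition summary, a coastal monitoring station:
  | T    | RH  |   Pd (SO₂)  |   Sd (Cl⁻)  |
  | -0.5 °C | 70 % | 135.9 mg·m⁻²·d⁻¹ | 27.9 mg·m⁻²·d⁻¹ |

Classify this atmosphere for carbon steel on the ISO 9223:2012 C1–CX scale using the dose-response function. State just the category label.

C3

carbon steel: T≤10 °C ⇒ hinge +0.150·(-0.5−10) = -1.5750
  Pd branch = 1.77·Pd^0.52·e^(0.02·RH+f) = 19.11 μm/a
  Sd branch = 0.102·Sd^0.62·e^(0.033·RH+0.04·T) = 7.932 μm/a
  r_corr = 19.11 + 7.932 = 27.04 μm/a
27 μm/a falls in (25, 50] for carbon steel → category C3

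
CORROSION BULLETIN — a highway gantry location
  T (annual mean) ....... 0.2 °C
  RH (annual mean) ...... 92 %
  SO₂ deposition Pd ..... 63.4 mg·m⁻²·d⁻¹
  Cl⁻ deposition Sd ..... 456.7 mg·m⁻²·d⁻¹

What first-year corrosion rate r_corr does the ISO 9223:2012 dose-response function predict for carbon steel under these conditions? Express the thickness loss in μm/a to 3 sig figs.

carbon steel: f(T) = +0.150·(T−10) [T≤10 °C] = -1.4700
  SO₂ term: 1.77·63.4^0.52·exp(0.02·92-1.4700) = 22.17
  Sd branch = 0.102·Sd^0.62·e^(0.033·RH+0.04·T) = 95.4 μm/a
  sum: 22.17 + 95.4 → r_corr = 117.6 μm/a

r_corr = 118 μm/a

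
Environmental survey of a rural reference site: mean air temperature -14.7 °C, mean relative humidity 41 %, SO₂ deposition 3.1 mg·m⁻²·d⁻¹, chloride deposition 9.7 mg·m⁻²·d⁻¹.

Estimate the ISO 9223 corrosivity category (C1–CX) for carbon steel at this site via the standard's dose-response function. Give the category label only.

carbon steel: f(T) = +0.150·(T−10) [T≤10 °C] = -3.7050
  SO₂ term: 1.77·3.1^0.52·exp(0.02·41-3.7050) = 0.178
  Sd branch = 0.102·Sd^0.62·e^(0.033·RH+0.04·T) = 0.8967 μm/a
  r_corr = 0.178 + 0.8967 = 1.075 μm/a
Category bounds: 0…1.3 μm/a bracket r_corr ⇒ C1

C1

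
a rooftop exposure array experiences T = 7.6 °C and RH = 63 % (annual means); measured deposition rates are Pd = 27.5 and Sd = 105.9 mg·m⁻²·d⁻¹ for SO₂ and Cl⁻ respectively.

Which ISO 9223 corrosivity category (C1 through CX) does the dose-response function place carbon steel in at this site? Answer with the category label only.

C3

carbon steel: T≤10 °C ⇒ hinge +0.150·(7.6−10) = -0.3600
  sulphur-dioxide contribution → 24.39 μm/a
  chloride contribution → 19.9 μm/a
  ⇒ r_corr(carbon steel) = 44.3 μm/a
44.3 μm/a falls in (25, 50] for carbon steel → category C3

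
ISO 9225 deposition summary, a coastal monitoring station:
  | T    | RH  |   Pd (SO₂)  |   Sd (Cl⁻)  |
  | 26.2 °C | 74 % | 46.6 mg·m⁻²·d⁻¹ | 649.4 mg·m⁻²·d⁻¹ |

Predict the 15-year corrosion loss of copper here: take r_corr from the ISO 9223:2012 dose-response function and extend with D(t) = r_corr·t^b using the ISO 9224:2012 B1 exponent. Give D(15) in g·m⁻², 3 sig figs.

D(15) = 183 g·m⁻²

copper: temperature factor f = -0.080·(16.2) = -1.2960
  SO₂ term: 0.0053·46.6^0.26·exp(0.059·74-1.2960) = 0.31
  Cl⁻ term: 0.01025·649.4^0.27·exp(0.036·74+0.049·26.2) = 3.052
  sum: 0.31 + 3.052 → r_corr = 3.362 μm/a
ISO 9224: D(t) = r_corr · t^b with b = 0.667 (copper, B1)
  D(15) = 3.362 × 15^0.667 = 3.362 × 6.088 = 20.47 μm
  Mass loss = 20.47 μm × 8.96 g/cm³ = 183.4 g·m⁻²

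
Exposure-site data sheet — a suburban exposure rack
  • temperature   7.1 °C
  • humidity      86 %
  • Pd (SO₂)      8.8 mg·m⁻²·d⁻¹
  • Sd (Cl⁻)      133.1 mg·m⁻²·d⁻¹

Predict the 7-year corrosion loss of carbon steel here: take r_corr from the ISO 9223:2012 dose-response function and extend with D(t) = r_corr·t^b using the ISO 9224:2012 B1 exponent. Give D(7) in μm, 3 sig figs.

D(7) = 188 μm

carbon steel: T≤10 °C ⇒ hinge +0.150·(7.1−10) = -0.4350
  SO₂ term: 1.77·8.8^0.52·exp(0.02·86-0.4350) = 19.82
  Cl⁻ term: 0.102·133.1^0.62·exp(0.033·86+0.04·7.1) = 48.02
  r_corr = 19.82 + 48.02 = 67.85 μm/a
ISO 9224: D(t) = r_corr · t^b with b = 0.523 (carbon steel, B1)
  D(7) = 67.85 × 7^0.523 = 67.85 × 2.767 = 187.7 μm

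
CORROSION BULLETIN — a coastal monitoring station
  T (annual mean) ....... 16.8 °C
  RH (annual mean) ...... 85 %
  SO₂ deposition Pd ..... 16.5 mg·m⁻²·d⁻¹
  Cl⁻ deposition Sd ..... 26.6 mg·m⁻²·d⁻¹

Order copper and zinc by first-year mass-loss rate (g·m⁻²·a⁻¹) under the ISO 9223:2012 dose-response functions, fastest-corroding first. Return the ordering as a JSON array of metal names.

copper: T>10 °C ⇒ hinge -0.080·(16.8−10) = -0.5440
  Pd branch = 0.0053·Pd^0.26·e^(0.059·RH+f) = 0.9606 μm/a
  Sd branch = 0.01025·Sd^0.27·e^(0.036·RH+0.049·T) = 1.208 μm/a
  sum: 0.9606 + 1.208 → r_corr = 2.168 μm/a
  mass loss = 2.168 μm/a × 8.96 g/cm³ = 19.43 g·m⁻²·a⁻¹
zinc: f(T) = -0.071·(T−10) [T>10 °C] = -0.4828
  Pd branch = 0.0129·Pd^0.44·e^(0.046·RH+f) = 1.364 μm/a
  Sd branch = 0.0175·Sd^0.57·e^(0.008·RH+0.085·T) = 0.9348 μm/a
  sum: 1.364 + 0.9348 → r_corr = 2.298 μm/a
  mass loss = 2.298 μm/a × 7.14 g/cm³ = 16.41 g·m⁻²·a⁻¹
Ordering by g·m⁻²·a⁻¹: copper (19.4) > zinc (16.4)

["copper", "zinc"]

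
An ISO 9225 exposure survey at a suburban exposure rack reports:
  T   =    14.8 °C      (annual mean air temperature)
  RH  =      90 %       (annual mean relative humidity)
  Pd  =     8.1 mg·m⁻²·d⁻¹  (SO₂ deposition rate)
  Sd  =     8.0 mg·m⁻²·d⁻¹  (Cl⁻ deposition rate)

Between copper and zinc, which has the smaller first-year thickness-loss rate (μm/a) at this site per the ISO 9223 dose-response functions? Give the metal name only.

zinc

copper: f(T) = -0.080·(T−10) [T>10 °C] = -0.3840
  SO₂ term: 0.0053·8.1^0.26·exp(0.059·90-0.3840) = 1.258
  Sd branch = 0.01025·Sd^0.27·e^(0.036·RH+0.049·T) = 0.9476 μm/a
  r_corr = 1.258 + 0.9476 = 2.206 μm/a
zinc: f(T) = -0.071·(T−10) [T>10 °C] = -0.3408
  Pd branch = 0.0129·Pd^0.44·e^(0.046·RH+f) = 1.446 μm/a
  Cl⁻ term: 0.0175·8.0^0.57·exp(0.008·90+0.085·14.8) = 0.4138
  sum: 1.446 + 0.4138 → r_corr = 1.86 μm/a
Ordering by μm/a: copper (2.21) > zinc (1.86)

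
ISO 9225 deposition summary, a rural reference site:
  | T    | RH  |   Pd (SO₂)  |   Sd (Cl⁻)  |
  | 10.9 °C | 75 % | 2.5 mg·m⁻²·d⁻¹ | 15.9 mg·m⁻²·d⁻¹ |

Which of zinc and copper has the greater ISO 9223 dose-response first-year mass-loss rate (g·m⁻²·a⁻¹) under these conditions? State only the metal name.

copper

zinc: T>10 °C ⇒ hinge -0.071·(10.9−10) = -0.0639
  sulphur-dioxide contribution → 0.5705 μm/a
  chloride contribution → 0.3897 μm/a
  ⇒ r_corr(zinc) = 0.9602 μm/a
  mass loss = 0.9602 μm/a × 7.14 g/cm³ = 6.856 g·m⁻²·a⁻¹
copper: temperature factor f = -0.080·(0.9) = -0.0720
  sulphur-dioxide contribution → 0.5227 μm/a
  chloride contribution → 0.5491 μm/a
  ⇒ r_corr(copper) = 1.072 μm/a
  mass loss = 1.072 μm/a × 8.96 g/cm³ = 9.603 g·m⁻²·a⁻¹
Ordering by g·m⁻²·a⁻¹: copper (9.6) > zinc (6.86)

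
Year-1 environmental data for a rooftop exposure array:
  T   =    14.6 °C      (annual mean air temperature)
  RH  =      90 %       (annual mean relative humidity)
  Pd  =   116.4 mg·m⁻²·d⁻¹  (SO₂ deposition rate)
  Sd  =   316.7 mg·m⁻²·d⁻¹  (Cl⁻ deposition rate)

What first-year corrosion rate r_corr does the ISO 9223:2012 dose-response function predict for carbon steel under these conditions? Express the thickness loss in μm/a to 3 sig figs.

carbon steel: f(T) = -0.054·(T−10) [T>10 °C] = -0.2484
  SO₂ term: 1.77·116.4^0.52·exp(0.02·90-0.2484) = 99.11
  Cl⁻ term: 0.102·316.7^0.62·exp(0.033·90+0.04·14.6) = 126.6
  r_corr = 99.11 + 126.6 = 225.7 μm/a

r_corr = 226 μm/a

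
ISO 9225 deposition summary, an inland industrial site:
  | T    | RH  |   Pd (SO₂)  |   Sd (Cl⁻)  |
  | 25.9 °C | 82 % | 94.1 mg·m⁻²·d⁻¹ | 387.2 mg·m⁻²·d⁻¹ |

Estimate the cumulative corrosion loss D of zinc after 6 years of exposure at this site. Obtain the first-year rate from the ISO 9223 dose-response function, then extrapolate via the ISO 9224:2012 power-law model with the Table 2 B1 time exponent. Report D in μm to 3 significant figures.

zinc: f(T) = -0.071·(T−10) [T>10 °C] = -1.1289
  SO₂ term: 0.0129·94.1^0.44·exp(0.046·82-1.1289) = 1.339
  Cl⁻ term: 0.0175·387.2^0.57·exp(0.008·82+0.085·25.9) = 9.102
  r_corr = 1.339 + 9.102 = 10.44 μm/a
Power-law: D(6) = r_corr · 6^0.813
  D(6) = 10.44 × 6^0.813 = 10.44 × 4.292 = 44.81 μm

D(6) = 44.8 μm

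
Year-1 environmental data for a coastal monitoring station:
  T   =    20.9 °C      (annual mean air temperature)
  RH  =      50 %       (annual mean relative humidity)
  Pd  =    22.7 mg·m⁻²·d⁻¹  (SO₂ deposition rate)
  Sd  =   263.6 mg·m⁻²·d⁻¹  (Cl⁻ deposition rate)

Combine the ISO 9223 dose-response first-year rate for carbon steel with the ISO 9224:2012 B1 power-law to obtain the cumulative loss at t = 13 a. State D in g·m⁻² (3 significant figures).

carbon steel: temperature factor f = -0.054·(10.9) = -0.5886
  SO₂ term: 1.77·22.7^0.52·exp(0.02·50-0.5886) = 13.54
  Sd branch = 0.102·Sd^0.62·e^(0.033·RH+0.04·T) = 38.84 μm/a
  sum: 13.54 + 38.84 → r_corr = 52.38 μm/a
Long-term exponent b (ISO 9224 Table 2, B1) = 0.523
  D(13) = 52.38 × 13^0.523 = 52.38 × 3.825 = 200.3 μm
  Mass loss = 200.3 μm × 7.85 g/cm³ = 1573 g·m⁻²

D(13) = 1.57e+03 g·m⁻²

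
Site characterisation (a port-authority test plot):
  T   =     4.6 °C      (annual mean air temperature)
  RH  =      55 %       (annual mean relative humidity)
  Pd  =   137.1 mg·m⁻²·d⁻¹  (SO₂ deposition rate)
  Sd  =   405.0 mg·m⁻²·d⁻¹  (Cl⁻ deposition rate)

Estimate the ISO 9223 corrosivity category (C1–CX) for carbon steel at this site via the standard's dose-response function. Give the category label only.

carbon steel: temperature factor f = +0.150·(-5.4) = -0.8100
  sulphur-dioxide contribution → 30.56 μm/a
  chloride contribution → 31.14 μm/a
  total first-year rate 61.71 μm/a
Category bounds: 50…80 μm/a bracket r_corr ⇒ C4

C4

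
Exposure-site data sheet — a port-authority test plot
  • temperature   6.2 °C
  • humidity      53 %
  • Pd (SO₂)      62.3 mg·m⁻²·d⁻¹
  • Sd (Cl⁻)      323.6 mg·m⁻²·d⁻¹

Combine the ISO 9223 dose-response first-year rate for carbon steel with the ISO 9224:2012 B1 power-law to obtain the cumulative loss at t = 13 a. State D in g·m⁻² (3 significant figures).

D(13) = 1.56e+03 g·m⁻²

carbon steel: f(T) = +0.150·(T−10) [T≤10 °C] = -0.5700
  SO₂ term: 1.77·62.3^0.52·exp(0.02·53-0.5700) = 24.77
  Sd branch = 0.102·Sd^0.62·e^(0.033·RH+0.04·T) = 27.05 μm/a
  sum: 24.77 + 27.05 → r_corr = 51.81 μm/a
Long-term exponent b (ISO 9224 Table 2, B1) = 0.523
  D(13) = 51.81 × 13^0.523 = 51.81 × 3.825 = 198.2 μm
  Mass loss = 198.2 μm × 7.85 g/cm³ = 1556 g·m⁻²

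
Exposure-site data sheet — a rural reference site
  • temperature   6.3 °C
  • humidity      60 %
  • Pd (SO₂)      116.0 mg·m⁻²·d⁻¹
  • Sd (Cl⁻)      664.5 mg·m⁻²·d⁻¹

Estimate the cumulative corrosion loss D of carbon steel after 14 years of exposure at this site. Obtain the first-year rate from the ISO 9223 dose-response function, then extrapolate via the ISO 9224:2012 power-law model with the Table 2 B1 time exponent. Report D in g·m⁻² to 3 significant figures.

D(14) = 2.92e+03 g·m⁻²

carbon steel: T≤10 °C ⇒ hinge +0.150·(6.3−10) = -0.5550
  SO₂ term: 1.77·116.0^0.52·exp(0.02·60-0.5550) = 39.96
  Sd branch = 0.102·Sd^0.62·e^(0.033·RH+0.04·T) = 53.44 μm/a
  r_corr = 39.96 + 53.44 = 93.4 μm/a
ISO 9224: D(t) = r_corr · t^b with b = 0.523 (carbon steel, B1)
  D(14) = 93.4 × 14^0.523 = 93.4 × 3.976 = 371.3 μm
  Mass loss = 371.3 μm × 7.85 g/cm³ = 2915 g·m⁻²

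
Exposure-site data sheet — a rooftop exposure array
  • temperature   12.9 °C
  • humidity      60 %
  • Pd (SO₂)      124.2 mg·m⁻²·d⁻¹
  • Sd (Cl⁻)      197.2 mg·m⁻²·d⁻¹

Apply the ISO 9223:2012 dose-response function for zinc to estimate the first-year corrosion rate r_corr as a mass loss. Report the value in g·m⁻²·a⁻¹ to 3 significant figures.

r_corr = 22.2 g·m⁻²·a⁻¹

zinc: T>10 °C ⇒ hinge -0.071·(12.9−10) = -0.2059
  sulphur-dioxide contribution → 1.384 μm/a
  chloride contribution → 1.721 μm/a
  ⇒ r_corr(zinc) = 3.105 μm/a
Convert to mass loss: 3.105 μm/a × 7.14 g/cm³ = 22.17 g·m⁻²·a⁻¹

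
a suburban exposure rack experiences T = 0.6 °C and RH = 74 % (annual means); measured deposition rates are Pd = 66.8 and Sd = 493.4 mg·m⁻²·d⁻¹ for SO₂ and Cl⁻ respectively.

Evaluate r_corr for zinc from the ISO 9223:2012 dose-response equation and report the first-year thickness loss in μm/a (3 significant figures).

zinc: f(T) = +0.038·(T−10) [T≤10 °C] = -0.3572
  SO₂ term: 0.0129·66.8^0.44·exp(0.046·74-0.3572) = 1.725
  Sd branch = 0.0175·Sd^0.57·e^(0.008·RH+0.085·T) = 1.141 μm/a
  r_corr = 1.725 + 1.141 = 2.866 μm/a

r_corr = 2.87 μm/a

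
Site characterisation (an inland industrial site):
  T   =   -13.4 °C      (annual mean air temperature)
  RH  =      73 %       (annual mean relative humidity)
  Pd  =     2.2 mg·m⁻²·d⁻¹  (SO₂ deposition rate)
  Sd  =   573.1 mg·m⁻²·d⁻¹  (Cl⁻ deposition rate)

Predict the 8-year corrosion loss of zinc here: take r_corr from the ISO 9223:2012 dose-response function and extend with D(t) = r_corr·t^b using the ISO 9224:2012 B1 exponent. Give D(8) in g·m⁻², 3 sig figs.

D(8) = 22.9 g·m⁻²

zinc: f(T) = +0.038·(T−10) [T≤10 °C] = -0.8892
  Pd branch = 0.0129·Pd^0.44·e^(0.046·RH+f) = 0.2155 μm/a
  Sd branch = 0.0175·Sd^0.57·e^(0.008·RH+0.085·T) = 0.3751 μm/a
  sum: 0.2155 + 0.3751 → r_corr = 0.5906 μm/a
ISO 9224: D(t) = r_corr · t^b with b = 0.813 (zinc, B1)
  D(8) = 0.5906 × 8^0.813 = 0.5906 × 5.423 = 3.203 μm
  Mass loss = 3.203 μm × 7.14 g/cm³ = 22.87 g·m⁻²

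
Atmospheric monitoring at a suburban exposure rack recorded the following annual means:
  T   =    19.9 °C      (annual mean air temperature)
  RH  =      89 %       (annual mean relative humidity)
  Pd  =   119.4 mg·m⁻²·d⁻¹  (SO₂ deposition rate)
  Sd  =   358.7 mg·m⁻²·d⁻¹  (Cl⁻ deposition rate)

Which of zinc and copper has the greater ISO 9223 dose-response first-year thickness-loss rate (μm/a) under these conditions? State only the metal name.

zinc: f(T) = -0.071·(T−10) [T>10 °C] = -0.7029
  sulphur-dioxide contribution → 3.142 μm/a
  chloride contribution → 5.534 μm/a
  total first-year rate 8.676 μm/a
copper: f(T) = -0.080·(T−10) [T>10 °C] = -0.7920
  sulphur-dioxide contribution → 1.588 μm/a
  chloride contribution → 3.277 μm/a
  total first-year rate 4.865 μm/a
Ordering by μm/a: zinc (8.68) > copper (4.86)

zinc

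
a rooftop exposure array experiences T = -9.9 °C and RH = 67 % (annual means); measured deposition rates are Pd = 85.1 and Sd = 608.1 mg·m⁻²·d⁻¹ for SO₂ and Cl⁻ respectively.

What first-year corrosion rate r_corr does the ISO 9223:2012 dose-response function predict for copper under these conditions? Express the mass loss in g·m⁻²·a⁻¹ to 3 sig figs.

r_corr = 4.20 g·m⁻²·a⁻¹

copper: T≤10 °C ⇒ hinge +0.126·(-9.9−10) = -2.5074
  SO₂ term: 0.0053·85.1^0.26·exp(0.059·67-2.5074) = 0.07143
  Sd branch = 0.01025·Sd^0.27·e^(0.036·RH+0.049·T) = 0.3974 μm/a
  r_corr = 0.07143 + 0.3974 = 0.4688 μm/a
Convert to mass loss: 0.4688 μm/a × 8.96 g/cm³ = 4.201 g·m⁻²·a⁻¹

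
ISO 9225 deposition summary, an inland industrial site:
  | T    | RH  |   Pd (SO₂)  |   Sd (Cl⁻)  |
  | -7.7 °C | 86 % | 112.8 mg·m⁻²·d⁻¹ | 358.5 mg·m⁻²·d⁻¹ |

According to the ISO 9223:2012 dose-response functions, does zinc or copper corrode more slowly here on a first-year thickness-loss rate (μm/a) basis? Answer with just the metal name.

copper

zinc: temperature factor f = +0.038·(-17.7) = -0.6726
  sulphur-dioxide contribution → 2.751 μm/a
  chloride contribution → 0.5172 μm/a
  ⇒ r_corr(zinc) = 3.269 μm/a
copper: temperature factor f = +0.126·(-17.7) = -2.2302
  sulphur-dioxide contribution → 0.3111 μm/a
  chloride contribution → 0.7606 μm/a
  total first-year rate 1.072 μm/a
Ordering by μm/a: zinc (3.27) > copper (1.07)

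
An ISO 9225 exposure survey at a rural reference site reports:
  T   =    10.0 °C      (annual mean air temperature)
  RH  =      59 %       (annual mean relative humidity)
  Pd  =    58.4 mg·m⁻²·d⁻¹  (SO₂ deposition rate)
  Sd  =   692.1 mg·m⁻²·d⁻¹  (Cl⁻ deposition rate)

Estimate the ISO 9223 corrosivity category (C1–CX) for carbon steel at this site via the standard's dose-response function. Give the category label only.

C5

carbon steel: temperature factor f = +0.150·(0.0) = +0.0000
  SO₂ term: 1.77·58.4^0.52·exp(0.02·59+0.0000) = 47.75
  Sd branch = 0.102·Sd^0.62·e^(0.033·RH+0.04·T) = 61.49 μm/a
  sum: 47.75 + 61.49 → r_corr = 109.2 μm/a
Category bounds: 80…200 μm/a bracket r_corr ⇒ C5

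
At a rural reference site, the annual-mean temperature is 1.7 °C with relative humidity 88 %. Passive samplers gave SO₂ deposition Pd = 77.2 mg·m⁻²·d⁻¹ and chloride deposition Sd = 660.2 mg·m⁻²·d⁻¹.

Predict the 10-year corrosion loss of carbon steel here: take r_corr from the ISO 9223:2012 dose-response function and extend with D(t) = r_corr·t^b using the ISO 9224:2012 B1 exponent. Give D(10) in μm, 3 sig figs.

carbon steel: f(T) = +0.150·(T−10) [T≤10 °C] = -1.2450
  SO₂ term: 1.77·77.2^0.52·exp(0.02·88-1.2450) = 28.39
  Cl⁻ term: 0.102·660.2^0.62·exp(0.033·88+0.04·1.7) = 111.6
  sum: 28.39 + 111.6 → r_corr = 140 μm/a
Long-term exponent b (ISO 9224 Table 2, B1) = 0.523
  D(10) = 140 × 10^0.523 = 140 × 3.334 = 466.6 μm

D(10) = 467 μm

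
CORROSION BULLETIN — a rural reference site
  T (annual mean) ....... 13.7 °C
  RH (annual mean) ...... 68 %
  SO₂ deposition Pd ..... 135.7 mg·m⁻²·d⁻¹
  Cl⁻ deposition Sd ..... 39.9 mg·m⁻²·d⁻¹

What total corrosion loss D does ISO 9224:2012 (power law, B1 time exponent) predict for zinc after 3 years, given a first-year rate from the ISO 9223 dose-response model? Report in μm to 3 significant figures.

zinc: f(T) = -0.071·(T−10) [T>10 °C] = -0.2627
  SO₂ term: 0.0129·135.7^0.44·exp(0.046·68-0.2627) = 1.965
  Sd branch = 0.0175·Sd^0.57·e^(0.008·RH+0.085·T) = 0.7899 μm/a
  r_corr = 1.965 + 0.7899 = 2.755 μm/a
ISO 9224: D(t) = r_corr · t^b with b = 0.813 (zinc, B1)
  D(3) = 2.755 × 3^0.813 = 2.755 × 2.443 = 6.729 μm

D(3) = 6.73 μm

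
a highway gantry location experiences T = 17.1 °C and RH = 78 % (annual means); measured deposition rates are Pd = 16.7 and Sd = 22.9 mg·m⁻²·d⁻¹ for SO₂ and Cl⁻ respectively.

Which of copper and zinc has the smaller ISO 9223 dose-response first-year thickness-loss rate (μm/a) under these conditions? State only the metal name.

copper

copper: T>10 °C ⇒ hinge -0.080·(17.1−10) = -0.5680
  sulphur-dioxide contribution → 0.6225 μm/a
  chloride contribution → 0.9147 μm/a
  total first-year rate 1.537 μm/a
zinc: T>10 °C ⇒ hinge -0.071·(17.1−10) = -0.5041
  sulphur-dioxide contribution → 0.9725 μm/a
  chloride contribution → 0.8325 μm/a
  ⇒ r_corr(zinc) = 1.805 μm/a
Ordering by μm/a: zinc (1.81) > copper (1.54)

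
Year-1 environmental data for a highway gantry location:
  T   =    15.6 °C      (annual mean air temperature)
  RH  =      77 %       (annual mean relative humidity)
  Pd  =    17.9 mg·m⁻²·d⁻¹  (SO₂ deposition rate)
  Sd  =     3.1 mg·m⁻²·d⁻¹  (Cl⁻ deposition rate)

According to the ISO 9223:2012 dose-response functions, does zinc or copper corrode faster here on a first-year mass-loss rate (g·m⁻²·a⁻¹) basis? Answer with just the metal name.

copper

zinc: f(T) = -0.071·(T−10) [T>10 °C] = -0.3976
  sulphur-dioxide contribution → 1.065 μm/a
  chloride contribution → 0.2325 μm/a
  total first-year rate 1.298 μm/a
  mass loss = 1.298 μm/a × 7.14 g/cm³ = 9.266 g·m⁻²·a⁻¹
copper: f(T) = -0.080·(T−10) [T>10 °C] = -0.4480
  sulphur-dioxide contribution → 0.6737 μm/a
  chloride contribution → 0.4778 μm/a
  total first-year rate 1.151 μm/a
  mass loss = 1.151 μm/a × 8.96 g/cm³ = 10.32 g·m⁻²·a⁻¹
Ordering by g·m⁻²·a⁻¹: copper (10.3) > zinc (9.27)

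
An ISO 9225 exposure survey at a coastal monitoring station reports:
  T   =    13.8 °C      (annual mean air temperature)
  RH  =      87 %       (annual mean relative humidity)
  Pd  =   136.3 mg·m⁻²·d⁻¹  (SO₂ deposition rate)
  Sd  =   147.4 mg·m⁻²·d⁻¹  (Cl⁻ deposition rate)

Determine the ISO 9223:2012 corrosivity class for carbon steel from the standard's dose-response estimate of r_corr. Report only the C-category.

carbon steel: T>10 °C ⇒ hinge -0.054·(13.8−10) = -0.2052
  Pd branch = 1.77·Pd^0.52·e^(0.02·RH+f) = 105.8 μm/a
  Cl⁻ term: 0.102·147.4^0.62·exp(0.033·87+0.04·13.8) = 69.13
  r_corr = 105.8 + 69.13 = 174.9 μm/a
Category bounds: 80…200 μm/a bracket r_corr ⇒ C5

C5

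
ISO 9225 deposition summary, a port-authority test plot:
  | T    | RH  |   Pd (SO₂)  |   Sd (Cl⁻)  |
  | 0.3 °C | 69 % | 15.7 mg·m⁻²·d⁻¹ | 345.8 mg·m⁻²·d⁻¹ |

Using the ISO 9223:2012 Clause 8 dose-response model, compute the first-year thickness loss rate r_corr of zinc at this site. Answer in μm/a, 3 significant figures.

r_corr = 1.59 μm/a

zinc: T≤10 °C ⇒ hinge +0.038·(0.3−10) = -0.3686
  Pd branch = 0.0129·Pd^0.44·e^(0.046·RH+f) = 0.7164 μm/a
  Cl⁻ term: 0.0175·345.8^0.57·exp(0.008·69+0.085·0.3) = 0.8729
  r_corr = 0.7164 + 0.8729 = 1.589 μm/a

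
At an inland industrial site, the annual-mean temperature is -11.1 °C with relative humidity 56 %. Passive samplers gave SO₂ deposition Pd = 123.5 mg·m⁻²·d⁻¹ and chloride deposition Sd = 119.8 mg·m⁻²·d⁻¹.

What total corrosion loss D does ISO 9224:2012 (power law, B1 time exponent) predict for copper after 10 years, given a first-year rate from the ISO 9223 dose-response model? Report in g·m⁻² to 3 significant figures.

D(10) = 8.24 g·m⁻²

copper: T≤10 °C ⇒ hinge +0.126·(-11.1−10) = -2.6586
  Pd branch = 0.0053·Pd^0.26·e^(0.059·RH+f) = 0.03535 μm/a
  Sd branch = 0.01025·Sd^0.27·e^(0.036·RH+0.049·T) = 0.1626 μm/a
  r_corr = 0.03535 + 0.1626 = 0.198 μm/a
Long-term exponent b (ISO 9224 Table 2, B1) = 0.667
  D(10) = 0.198 × 10^0.667 = 0.198 × 4.645 = 0.9197 μm
  Mass loss = 0.9197 μm × 8.96 g/cm³ = 8.241 g·m⁻²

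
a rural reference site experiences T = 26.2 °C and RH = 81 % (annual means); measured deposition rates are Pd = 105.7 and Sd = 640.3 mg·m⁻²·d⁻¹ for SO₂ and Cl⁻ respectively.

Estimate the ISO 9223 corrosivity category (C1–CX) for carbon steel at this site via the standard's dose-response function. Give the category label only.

carbon steel: T>10 °C ⇒ hinge -0.054·(26.2−10) = -0.8748
  SO₂ term: 1.77·105.7^0.52·exp(0.02·81-0.8748) = 42.09
  Cl⁻ term: 0.102·640.3^0.62·exp(0.033·81+0.04·26.2) = 231.5
  r_corr = 42.09 + 231.5 = 273.6 μm/a
Category bounds: 200…700 μm/a bracket r_corr ⇒ CX

CX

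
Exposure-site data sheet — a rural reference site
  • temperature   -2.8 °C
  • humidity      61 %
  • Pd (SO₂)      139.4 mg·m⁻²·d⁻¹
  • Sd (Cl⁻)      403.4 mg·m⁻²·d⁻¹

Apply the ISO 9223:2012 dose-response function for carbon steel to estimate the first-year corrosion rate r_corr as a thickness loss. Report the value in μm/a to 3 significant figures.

carbon steel: temperature factor f = +0.150·(-12.8) = -1.9200
  Pd branch = 1.77·Pd^0.52·e^(0.02·RH+f) = 11.45 μm/a
  Sd branch = 0.102·Sd^0.62·e^(0.033·RH+0.04·T) = 28.17 μm/a
  sum: 11.45 + 28.17 → r_corr = 39.62 μm/a

r_corr = 39.6 μm/a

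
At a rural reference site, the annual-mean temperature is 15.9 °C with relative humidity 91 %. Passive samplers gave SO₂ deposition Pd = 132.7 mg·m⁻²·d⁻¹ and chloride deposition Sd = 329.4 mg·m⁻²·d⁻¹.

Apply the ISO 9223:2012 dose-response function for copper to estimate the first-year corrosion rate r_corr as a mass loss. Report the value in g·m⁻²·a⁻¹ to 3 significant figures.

copper: T>10 °C ⇒ hinge -0.080·(15.9−10) = -0.4720
  SO₂ term: 0.0053·132.7^0.26·exp(0.059·91-0.4720) = 2.529
  Sd branch = 0.01025·Sd^0.27·e^(0.036·RH+0.049·T) = 2.829 μm/a
  r_corr = 2.529 + 2.829 = 5.358 μm/a
Convert to mass loss: 5.358 μm/a × 8.96 g/cm³ = 48.01 g·m⁻²·a⁻¹

r_corr = 48.0 g·m⁻²·a⁻¹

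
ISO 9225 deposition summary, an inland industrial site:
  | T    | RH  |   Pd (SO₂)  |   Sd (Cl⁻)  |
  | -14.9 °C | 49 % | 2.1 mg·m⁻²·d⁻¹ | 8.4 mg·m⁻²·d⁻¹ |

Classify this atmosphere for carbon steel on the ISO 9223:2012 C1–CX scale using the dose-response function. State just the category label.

C1

carbon steel: temperature factor f = +0.150·(-24.9) = -3.7350
  Pd branch = 1.77·Pd^0.52·e^(0.02·RH+f) = 0.1656 μm/a
  Sd branch = 0.102·Sd^0.62·e^(0.033·RH+0.04·T) = 1.059 μm/a
  r_corr = 0.1656 + 1.059 = 1.225 μm/a
1.23 μm/a falls in (0, 1.3] for carbon steel → category C1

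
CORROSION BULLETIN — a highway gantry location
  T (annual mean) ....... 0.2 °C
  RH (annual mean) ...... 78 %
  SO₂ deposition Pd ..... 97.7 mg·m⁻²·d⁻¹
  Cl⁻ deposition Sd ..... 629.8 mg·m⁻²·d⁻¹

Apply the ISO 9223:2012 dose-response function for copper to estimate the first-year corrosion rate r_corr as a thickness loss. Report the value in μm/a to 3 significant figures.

copper: T≤10 °C ⇒ hinge +0.126·(0.2−10) = -1.2348
  Pd branch = 0.0053·Pd^0.26·e^(0.059·RH+f) = 0.5058 μm/a
  Sd branch = 0.01025·Sd^0.27·e^(0.036·RH+0.049·T) = 0.9778 μm/a
  r_corr = 0.5058 + 0.9778 = 1.484 μm/a

r_corr = 1.48 μm/a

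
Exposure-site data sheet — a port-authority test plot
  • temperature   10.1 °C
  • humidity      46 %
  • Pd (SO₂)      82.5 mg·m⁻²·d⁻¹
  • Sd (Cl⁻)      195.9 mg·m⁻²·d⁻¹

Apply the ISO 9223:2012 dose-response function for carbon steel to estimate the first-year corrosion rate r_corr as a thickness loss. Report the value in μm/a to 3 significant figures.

carbon steel: T>10 °C ⇒ hinge -0.054·(10.1−10) = -0.0054
  sulphur-dioxide contribution → 43.83 μm/a
  chloride contribution → 18.38 μm/a
  total first-year rate 62.21 μm/a

r_corr = 62.2 μm/a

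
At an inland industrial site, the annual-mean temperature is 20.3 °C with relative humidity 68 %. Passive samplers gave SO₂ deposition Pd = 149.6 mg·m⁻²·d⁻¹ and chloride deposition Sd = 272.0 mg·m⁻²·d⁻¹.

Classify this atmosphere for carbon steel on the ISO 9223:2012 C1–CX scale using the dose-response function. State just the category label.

C5

carbon steel: T>10 °C ⇒ hinge -0.054·(20.3−10) = -0.5562
  Pd branch = 1.77·Pd^0.52·e^(0.02·RH+f) = 53.46 μm/a
  Sd branch = 0.102·Sd^0.62·e^(0.033·RH+0.04·T) = 70.02 μm/a
  r_corr = 53.46 + 70.02 = 123.5 μm/a
Category bounds: 80…200 μm/a bracket r_corr ⇒ C5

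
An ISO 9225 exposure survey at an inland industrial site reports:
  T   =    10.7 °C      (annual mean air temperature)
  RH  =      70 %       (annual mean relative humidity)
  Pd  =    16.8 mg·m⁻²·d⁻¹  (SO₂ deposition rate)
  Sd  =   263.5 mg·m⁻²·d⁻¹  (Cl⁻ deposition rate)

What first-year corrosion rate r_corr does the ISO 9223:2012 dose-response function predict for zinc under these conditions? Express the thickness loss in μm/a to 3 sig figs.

zinc: T>10 °C ⇒ hinge -0.071·(10.7−10) = -0.0497
  sulphur-dioxide contribution → 1.063 μm/a
  chloride contribution → 1.824 μm/a
  total first-year rate 2.887 μm/a

r_corr = 2.89 μm/a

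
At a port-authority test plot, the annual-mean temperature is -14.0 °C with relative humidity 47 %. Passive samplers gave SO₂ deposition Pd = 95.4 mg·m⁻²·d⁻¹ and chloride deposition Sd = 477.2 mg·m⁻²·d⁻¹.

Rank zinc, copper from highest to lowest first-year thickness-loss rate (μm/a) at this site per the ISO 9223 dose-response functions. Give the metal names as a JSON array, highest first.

["zinc", "copper"]

zinc: f(T) = +0.038·(T−10) [T≤10 °C] = -0.9120
  SO₂ term: 0.0129·95.4^0.44·exp(0.046·47-0.9120) = 0.3345
  Cl⁻ term: 0.0175·477.2^0.57·exp(0.008·47+0.085·-14.0) = 0.2608
  r_corr = 0.3345 + 0.2608 = 0.5954 μm/a
copper: T≤10 °C ⇒ hinge +0.126·(-14.0−10) = -3.0240
  SO₂ term: 0.0053·95.4^0.26·exp(0.059·47-3.0240) = 0.01349
  Cl⁻ term: 0.01025·477.2^0.27·exp(0.036·47+0.049·-14.0) = 0.1482
  sum: 0.01349 + 0.1482 → r_corr = 0.1617 μm/a
Ordering by μm/a: zinc (0.595) > copper (0.162)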